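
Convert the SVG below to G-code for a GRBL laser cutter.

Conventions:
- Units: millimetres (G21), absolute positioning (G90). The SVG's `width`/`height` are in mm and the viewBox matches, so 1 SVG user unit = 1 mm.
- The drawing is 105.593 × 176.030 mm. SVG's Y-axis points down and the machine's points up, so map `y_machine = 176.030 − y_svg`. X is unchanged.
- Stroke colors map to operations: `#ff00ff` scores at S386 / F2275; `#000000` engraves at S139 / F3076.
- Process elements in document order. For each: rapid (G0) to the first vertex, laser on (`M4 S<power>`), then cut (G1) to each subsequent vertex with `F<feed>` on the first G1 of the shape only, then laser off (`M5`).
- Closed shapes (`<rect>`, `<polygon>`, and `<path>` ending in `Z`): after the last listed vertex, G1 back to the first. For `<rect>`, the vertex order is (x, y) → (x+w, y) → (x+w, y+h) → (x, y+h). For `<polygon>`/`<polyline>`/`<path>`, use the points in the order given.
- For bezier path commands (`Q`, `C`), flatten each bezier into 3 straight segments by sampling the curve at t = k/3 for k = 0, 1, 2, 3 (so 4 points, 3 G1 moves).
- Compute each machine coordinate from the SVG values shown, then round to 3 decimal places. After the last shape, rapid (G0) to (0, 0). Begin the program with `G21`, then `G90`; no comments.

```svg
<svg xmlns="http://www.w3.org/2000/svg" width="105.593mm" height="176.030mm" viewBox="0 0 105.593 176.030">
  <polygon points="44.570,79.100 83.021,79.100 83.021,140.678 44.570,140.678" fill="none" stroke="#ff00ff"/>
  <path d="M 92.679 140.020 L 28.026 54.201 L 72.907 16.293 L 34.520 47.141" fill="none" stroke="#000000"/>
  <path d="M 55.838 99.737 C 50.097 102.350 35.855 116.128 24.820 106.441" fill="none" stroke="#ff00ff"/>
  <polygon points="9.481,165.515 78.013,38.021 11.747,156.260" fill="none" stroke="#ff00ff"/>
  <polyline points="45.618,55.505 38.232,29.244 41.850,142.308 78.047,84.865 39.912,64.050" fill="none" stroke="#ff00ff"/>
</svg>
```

G21
G90
G0 X44.570 Y96.930
M4 S386
G1 X83.021 Y96.930 F2275
G1 X83.021 Y35.352
G1 X44.570 Y35.352
G1 X44.570 Y96.930
M5
G0 X92.679 Y36.010
M4 S139
G1 X28.026 Y121.829 F3076
G1 X72.907 Y159.737
G1 X34.520 Y128.889
M5
G0 X55.838 Y76.293
M4 S386
G1 X47.697 Y71.241 F2275
G1 X36.490 Y66.441
G1 X24.820 Y69.589
M5
G0 X9.481 Y10.515
M4 S386
G1 X78.013 Y138.009 F2275
G1 X11.747 Y19.770
G1 X9.481 Y10.515
M5
G0 X45.618 Y120.525
M4 S386
G1 X38.232 Y146.786 F2275
G1 X41.850 Y33.722
G1 X78.047 Y91.165
G1 X39.912 Y111.980
M5
G0 X0.000 Y0.000

1 u = 1 mm; y_m = 176.030 − y.

[1] `<polygon>` rectangle, #ff00ff→score S386 F2275: (44.570,96.930) → (83.021,96.930) → (83.021,35.352) → (44.570,35.352) → (44.570,96.930) (closed)

[2] `<path>` open polyline, #000000→engrave S139 F3076: (92.679,36.010) → (28.026,121.829) → (72.907,159.737) → (34.520,128.889)

[3] `<path>` cubic bezier, #ff00ff→score S386 F2275: (55.838,76.293) → (47.697,71.241) → (36.490,66.441) → (24.820,69.589)

[4] `<polygon>` closed polygon, #ff00ff→score S386 F2275: (9.481,10.515) → (78.013,138.009) → (11.747,19.770) → (9.481,10.515) (closed)

[5] `<polyline>` open polyline, #ff00ff→score S386 F2275: (45.618,120.525) → (38.232,146.786) → (41.850,33.722) → (78.047,91.165) → (39.912,111.980)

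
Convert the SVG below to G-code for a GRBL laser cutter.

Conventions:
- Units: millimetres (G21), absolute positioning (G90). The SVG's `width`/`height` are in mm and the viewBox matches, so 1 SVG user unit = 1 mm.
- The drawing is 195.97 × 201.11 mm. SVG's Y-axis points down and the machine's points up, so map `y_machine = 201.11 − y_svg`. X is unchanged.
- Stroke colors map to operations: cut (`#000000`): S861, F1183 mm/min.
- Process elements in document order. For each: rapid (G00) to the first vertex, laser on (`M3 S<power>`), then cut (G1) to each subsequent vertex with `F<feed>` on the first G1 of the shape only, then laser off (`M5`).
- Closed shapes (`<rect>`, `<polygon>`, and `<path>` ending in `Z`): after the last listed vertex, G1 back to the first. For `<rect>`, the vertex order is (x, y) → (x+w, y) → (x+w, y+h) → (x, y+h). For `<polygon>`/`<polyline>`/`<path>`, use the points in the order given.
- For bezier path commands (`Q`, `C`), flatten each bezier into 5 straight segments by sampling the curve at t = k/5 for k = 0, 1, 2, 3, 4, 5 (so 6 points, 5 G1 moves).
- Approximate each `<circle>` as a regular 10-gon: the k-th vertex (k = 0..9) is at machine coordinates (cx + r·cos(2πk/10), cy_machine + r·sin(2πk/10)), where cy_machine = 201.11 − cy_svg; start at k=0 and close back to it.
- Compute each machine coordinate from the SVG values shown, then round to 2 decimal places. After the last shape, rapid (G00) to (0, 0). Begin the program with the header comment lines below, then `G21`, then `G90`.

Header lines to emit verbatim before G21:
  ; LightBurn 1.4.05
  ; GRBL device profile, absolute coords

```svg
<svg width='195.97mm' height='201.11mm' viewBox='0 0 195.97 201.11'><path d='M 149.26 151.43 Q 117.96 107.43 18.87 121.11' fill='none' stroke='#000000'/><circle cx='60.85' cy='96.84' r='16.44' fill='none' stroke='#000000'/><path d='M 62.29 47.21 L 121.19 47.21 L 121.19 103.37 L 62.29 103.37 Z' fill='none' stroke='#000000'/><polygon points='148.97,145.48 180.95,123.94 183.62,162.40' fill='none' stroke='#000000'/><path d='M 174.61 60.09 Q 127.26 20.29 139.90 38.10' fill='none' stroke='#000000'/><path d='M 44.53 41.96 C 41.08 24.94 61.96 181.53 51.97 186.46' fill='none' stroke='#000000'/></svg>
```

; LightBurn 1.4.05
; GRBL device profile, absolute coords
G21
G90
G00 X149.26 Y49.68
M3 S861
G1 X134.03 Y64.97 F1183
G1 X113.37 Y75.65
G1 X87.30 Y81.72
G1 X55.79 Y83.16
G1 X18.87 Y80.00
M5
G00 X77.29 Y104.27
M3 S861
G1 X74.15 Y113.93 F1183
G1 X65.93 Y119.91
G1 X55.77 Y119.91
G1 X47.55 Y113.93
G1 X44.41 Y104.27
G1 X47.55 Y94.61
G1 X55.77 Y88.63
G1 X65.93 Y88.63
G1 X74.15 Y94.61
G1 X77.29 Y104.27
M5
G00 X62.29 Y153.90
M3 S861
G1 X121.19 Y153.90 F1183
G1 X121.19 Y97.74
G1 X62.29 Y97.74
G1 X62.29 Y153.90
M5
G00 X148.97 Y55.63
M3 S861
G1 X180.95 Y77.17 F1183
G1 X183.62 Y38.71
G1 X148.97 Y55.63
M5
G00 X174.61 Y141.02
M3 S861
G1 X158.07 Y154.64 F1183
G1 X146.33 Y163.64
G1 X139.39 Y168.04
G1 X137.24 Y167.83
G1 X139.90 Y163.01
M5
G00 X44.53 Y159.15
M3 S861
G1 X44.94 Y151.13 F1183
G1 X48.54 Y117.06
G1 X52.67 Y72.55
G1 X54.70 Y33.21
G1 X51.97 Y14.65
M5
G00 X0.00 Y0.00

Since the viewBox matches the mm dimensions, user units are millimetres directly. The only transform is the Y-flip y_m = 201.11 − y_svg.

Shape 1 is a quadratic bezier drawn with `<path>`. Its stroke #000000 means cut at S861, F1183. After flipping Y the toolpath is (149.26,49.68) → (134.03,64.97) → (113.37,75.65) → (87.30,81.72) → (55.79,83.16) → (18.87,80.00).

Shape 2 is a circle drawn with `<circle>`. Its stroke #000000 means cut at S861, F1183. After flipping Y the toolpath is (77.29,104.27) → (74.15,113.93) → (65.93,119.91) → (55.77,119.91) → (47.55,113.93) → (44.41,104.27) → (47.55,94.61) → (55.77,88.63) → (65.93,88.63) → (74.15,94.61) → (77.29,104.27), returning to the start.

Shape 3 is a rectangle drawn with `<path>`. Its stroke #000000 means cut at S861, F1183. After flipping Y the toolpath is (62.29,153.90) → (121.19,153.90) → (121.19,97.74) → (62.29,97.74) → (62.29,153.90), returning to the start.

Shape 4 is a regular polygon drawn with `<polygon>`. Its stroke #000000 means cut at S861, F1183. After flipping Y the toolpath is (148.97,55.63) → (180.95,77.17) → (183.62,38.71) → (148.97,55.63), returning to the start.

Shape 5 is a quadratic bezier drawn with `<path>`. Its stroke #000000 means cut at S861, F1183. After flipping Y the toolpath is (174.61,141.02) → (158.07,154.64) → (146.33,163.64) → (139.39,168.04) → (137.24,167.83) → (139.90,163.01).

Shape 6 is a cubic bezier drawn with `<path>`. Its stroke #000000 means cut at S861, F1183. After flipping Y the toolpath is (44.53,159.15) → (44.94,151.13) → (48.54,117.06) → (52.67,72.55) → (54.70,33.21) → (51.97,14.65).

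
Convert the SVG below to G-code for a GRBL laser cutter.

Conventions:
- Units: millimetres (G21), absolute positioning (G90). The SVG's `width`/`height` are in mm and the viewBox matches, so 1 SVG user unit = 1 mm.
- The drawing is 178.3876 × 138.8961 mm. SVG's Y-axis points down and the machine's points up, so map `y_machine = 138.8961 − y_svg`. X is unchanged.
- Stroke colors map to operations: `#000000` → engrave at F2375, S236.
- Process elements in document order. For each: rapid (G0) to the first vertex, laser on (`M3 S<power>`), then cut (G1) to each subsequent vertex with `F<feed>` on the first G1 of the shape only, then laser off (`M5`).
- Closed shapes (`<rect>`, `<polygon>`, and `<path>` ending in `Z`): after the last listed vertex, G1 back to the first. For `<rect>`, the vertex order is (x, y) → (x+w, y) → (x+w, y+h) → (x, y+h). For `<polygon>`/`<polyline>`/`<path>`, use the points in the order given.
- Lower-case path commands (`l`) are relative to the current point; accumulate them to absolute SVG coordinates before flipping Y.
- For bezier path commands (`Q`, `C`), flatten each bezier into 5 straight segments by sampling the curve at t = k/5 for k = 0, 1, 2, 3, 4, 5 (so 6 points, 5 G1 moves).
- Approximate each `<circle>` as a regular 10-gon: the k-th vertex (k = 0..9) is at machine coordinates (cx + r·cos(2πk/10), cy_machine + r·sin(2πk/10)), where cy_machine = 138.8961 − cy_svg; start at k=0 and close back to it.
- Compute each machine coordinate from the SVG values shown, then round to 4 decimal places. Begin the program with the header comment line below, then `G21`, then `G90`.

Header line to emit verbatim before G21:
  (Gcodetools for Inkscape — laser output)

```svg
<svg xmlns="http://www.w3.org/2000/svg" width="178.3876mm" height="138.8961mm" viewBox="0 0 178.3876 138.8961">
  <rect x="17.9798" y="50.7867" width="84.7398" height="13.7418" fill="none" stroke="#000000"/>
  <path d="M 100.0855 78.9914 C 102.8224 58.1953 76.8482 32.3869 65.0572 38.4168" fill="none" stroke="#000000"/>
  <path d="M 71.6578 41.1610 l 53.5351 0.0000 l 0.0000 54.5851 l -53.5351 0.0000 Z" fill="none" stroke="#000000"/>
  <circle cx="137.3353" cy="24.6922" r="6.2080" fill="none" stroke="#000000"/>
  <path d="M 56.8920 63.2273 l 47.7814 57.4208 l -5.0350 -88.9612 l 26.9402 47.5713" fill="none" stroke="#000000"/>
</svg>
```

viewBox `0 0 178.3876 138.8961` with mm width/height → 1 unit = 1 mm. Flip: y_m = 138.8961 − y_svg.

**Shape 1** — `<rect>` rectangle, stroke `#000000` → engrave (S236, F2375). Machine vertices: (17.9798,88.1094) → (102.7196,88.1094) → (102.7196,74.3676) → (17.9798,74.3676) → (17.9798,88.1094). Closed: final G1 returns to the first vertex.

**Shape 2** — `<path>` cubic bezier, stroke `#000000` → engrave (S236, F2375). Control points (SVG): P0=(100.0855,78.9914), P1=(102.8224,58.1953), P2=(76.8482,32.3869), P3=(65.0572,38.4168); sampled at t=k/5. Machine vertices: (100.0855,59.9047) → (98.6255,72.6890) → (92.3337,84.9075) → (83.2691,94.7912) → (73.4906,100.5714) → (65.0572,100.4793). Open path.

**Shape 3** — `<path>` rectangle, stroke `#000000` → engrave (S236, F2375). Machine vertices: (71.6578,97.7351) → (125.1929,97.7351) → (125.1929,43.1500) → (71.6578,43.1500) → (71.6578,97.7351). Closed: final G1 returns to the first vertex.

**Shape 4** — `<circle>` circle, stroke `#000000` → engrave (S236, F2375). Machine vertices: (143.5433,114.2039) → (142.3577,117.8529) → (139.2537,120.1081) → (135.4169,120.1081) → (132.3129,117.8529) → (131.1273,114.2039) → (132.3129,110.5549) → (135.4169,108.2997) → (139.2537,108.2997) → (142.3577,110.5549) → (143.5433,114.2039). Closed: final G1 returns to the first vertex.

**Shape 5** — `<path>` open polyline, stroke `#000000` → engrave (S236, F2375). Machine vertices: (56.8920,75.6688) → (104.6734,18.2480) → (99.6384,107.2092) → (126.5786,59.6379). Open path.

(Gcodetools for Inkscape — laser output)
G21
G90
G0 X17.9798 Y88.1094
M3 S236
G1 X102.7196 Y88.1094 F2375
G1 X102.7196 Y74.3676
G1 X17.9798 Y74.3676
G1 X17.9798 Y88.1094
M5
G0 X100.0855 Y59.9047
M3 S236
G1 X98.6255 Y72.6890 F2375
G1 X92.3337 Y84.9075
G1 X83.2691 Y94.7912
G1 X73.4906 Y100.5714
G1 X65.0572 Y100.4793
M5
G0 X71.6578 Y97.7351
M3 S236
G1 X125.1929 Y97.7351 F2375
G1 X125.1929 Y43.1500
G1 X71.6578 Y43.1500
G1 X71.6578 Y97.7351
M5
G0 X143.5433 Y114.2039
M3 S236
G1 X142.3577 Y117.8529 F2375
G1 X139.2537 Y120.1081
G1 X135.4169 Y120.1081
G1 X132.3129 Y117.8529
G1 X131.1273 Y114.2039
G1 X132.3129 Y110.5549
G1 X135.4169 Y108.2997
G1 X139.2537 Y108.2997
G1 X142.3577 Y110.5549
G1 X143.5433 Y114.2039
M5
G0 X56.8920 Y75.6688
M3 S236
G1 X104.6734 Y18.2480 F2375
G1 X99.6384 Y107.2092
G1 X126.5786 Y59.6379
M5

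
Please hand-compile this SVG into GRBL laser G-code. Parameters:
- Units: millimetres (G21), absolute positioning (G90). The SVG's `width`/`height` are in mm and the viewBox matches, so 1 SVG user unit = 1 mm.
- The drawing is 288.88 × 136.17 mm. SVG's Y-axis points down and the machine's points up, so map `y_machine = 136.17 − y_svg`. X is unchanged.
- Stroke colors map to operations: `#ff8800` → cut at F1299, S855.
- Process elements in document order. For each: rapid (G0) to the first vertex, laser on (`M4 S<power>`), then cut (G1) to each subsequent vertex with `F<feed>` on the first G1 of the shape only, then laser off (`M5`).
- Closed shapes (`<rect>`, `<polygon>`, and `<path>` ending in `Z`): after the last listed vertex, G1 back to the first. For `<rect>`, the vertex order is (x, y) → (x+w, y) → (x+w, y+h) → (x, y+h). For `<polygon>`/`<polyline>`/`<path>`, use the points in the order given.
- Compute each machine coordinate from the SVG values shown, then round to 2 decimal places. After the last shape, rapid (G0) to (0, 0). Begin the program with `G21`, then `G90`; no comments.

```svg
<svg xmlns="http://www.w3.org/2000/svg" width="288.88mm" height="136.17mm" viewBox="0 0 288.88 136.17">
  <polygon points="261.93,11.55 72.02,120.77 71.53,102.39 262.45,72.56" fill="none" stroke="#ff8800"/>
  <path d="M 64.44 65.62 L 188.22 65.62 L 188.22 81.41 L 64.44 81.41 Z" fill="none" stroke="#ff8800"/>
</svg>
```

1 u = 1 mm; y_m = 136.17 − y.

[1] `<polygon>` closed polygon, #ff8800→cut S855 F1299: (261.93,124.62) → (72.02,15.40) → (71.53,33.78) → (262.45,63.61) → (261.93,124.62) (closed)

[2] `<path>` rectangle, #ff8800→cut S855 F1299: (64.44,70.55) → (188.22,70.55) → (188.22,54.76) → (64.44,54.76) → (64.44,70.55) (closed)

G21
G90
G0 X261.93 Y124.62
M4 S855
G1 X72.02 Y15.40 F1299
G1 X71.53 Y33.78
G1 X262.45 Y63.61
G1 X261.93 Y124.62
M5
G0 X64.44 Y70.55
M4 S855
G1 X188.22 Y70.55 F1299
G1 X188.22 Y54.76
G1 X64.44 Y54.76
G1 X64.44 Y70.55
M5
G0 X0.00 Y0.00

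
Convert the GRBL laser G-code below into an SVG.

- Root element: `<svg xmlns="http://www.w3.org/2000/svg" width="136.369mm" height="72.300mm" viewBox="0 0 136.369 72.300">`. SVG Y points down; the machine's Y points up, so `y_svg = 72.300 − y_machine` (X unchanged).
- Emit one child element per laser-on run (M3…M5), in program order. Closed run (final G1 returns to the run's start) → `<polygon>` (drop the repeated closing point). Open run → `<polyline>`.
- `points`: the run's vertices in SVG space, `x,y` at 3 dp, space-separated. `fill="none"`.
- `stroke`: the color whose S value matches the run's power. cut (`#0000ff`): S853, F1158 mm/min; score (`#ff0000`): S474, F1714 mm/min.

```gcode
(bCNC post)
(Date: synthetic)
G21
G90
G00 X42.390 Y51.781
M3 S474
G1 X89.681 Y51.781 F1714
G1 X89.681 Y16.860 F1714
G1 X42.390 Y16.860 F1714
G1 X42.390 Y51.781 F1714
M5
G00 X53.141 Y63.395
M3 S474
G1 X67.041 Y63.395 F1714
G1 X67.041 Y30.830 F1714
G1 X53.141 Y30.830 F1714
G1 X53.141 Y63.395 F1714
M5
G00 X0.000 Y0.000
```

Each laser-on run becomes one SVG element. Flip Y back into SVG space with y_svg = 72.300 − y_machine. Every run uses S474, so all elements get stroke `#ff0000` (score).

Run 1: The run returns to its start, so emit a `<polygon>` with points (Y-flipped): 42.390,20.519 89.681,20.519 89.681,55.440 42.390,55.440.

Run 2: The run returns to its start, so emit a `<polygon>` with points (Y-flipped): 53.141,8.905 67.041,8.905 67.041,41.470 53.141,41.470.

<svg xmlns="http://www.w3.org/2000/svg" width="136.369mm" height="72.300mm" viewBox="0 0 136.369 72.300">
  <polygon points="42.390,20.519 89.681,20.519 89.681,55.440 42.390,55.440" fill="none" stroke="#ff0000"/>
  <polygon points="53.141,8.905 67.041,8.905 67.041,41.470 53.141,41.470" fill="none" stroke="#ff0000"/>
</svg>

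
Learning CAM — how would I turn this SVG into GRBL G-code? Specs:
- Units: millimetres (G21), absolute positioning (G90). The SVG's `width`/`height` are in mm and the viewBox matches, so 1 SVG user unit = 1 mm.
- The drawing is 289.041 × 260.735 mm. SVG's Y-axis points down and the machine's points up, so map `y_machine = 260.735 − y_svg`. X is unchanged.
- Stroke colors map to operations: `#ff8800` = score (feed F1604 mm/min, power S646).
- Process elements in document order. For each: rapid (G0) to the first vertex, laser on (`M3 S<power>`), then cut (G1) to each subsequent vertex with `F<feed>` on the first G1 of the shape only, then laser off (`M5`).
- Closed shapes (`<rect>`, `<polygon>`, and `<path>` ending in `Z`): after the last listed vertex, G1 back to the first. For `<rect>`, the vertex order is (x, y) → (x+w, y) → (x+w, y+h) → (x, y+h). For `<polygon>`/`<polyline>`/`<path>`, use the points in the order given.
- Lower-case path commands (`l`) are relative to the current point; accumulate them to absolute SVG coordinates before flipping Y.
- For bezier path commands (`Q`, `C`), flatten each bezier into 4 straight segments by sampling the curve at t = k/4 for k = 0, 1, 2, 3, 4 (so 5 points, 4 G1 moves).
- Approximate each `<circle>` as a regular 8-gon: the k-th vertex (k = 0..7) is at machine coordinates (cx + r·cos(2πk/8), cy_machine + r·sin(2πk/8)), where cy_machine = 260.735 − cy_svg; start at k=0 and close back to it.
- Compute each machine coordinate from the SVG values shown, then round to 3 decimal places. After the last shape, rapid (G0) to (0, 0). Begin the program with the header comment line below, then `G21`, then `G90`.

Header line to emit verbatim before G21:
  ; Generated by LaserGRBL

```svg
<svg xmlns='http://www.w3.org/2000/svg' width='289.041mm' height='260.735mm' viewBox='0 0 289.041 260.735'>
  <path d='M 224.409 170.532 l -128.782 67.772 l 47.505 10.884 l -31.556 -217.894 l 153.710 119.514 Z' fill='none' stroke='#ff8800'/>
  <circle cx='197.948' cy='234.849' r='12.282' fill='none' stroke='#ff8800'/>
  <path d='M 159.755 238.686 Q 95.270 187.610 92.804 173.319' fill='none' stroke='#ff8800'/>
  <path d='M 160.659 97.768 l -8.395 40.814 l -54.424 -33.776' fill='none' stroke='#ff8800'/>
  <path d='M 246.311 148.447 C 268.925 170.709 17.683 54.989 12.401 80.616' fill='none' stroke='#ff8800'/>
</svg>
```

; Generated by LaserGRBL
G21
G90
G0 X224.409 Y90.203
M3 S646
G1 X95.627 Y22.431 F1604
G1 X143.132 Y11.547
G1 X111.576 Y229.441
G1 X265.286 Y109.927
G1 X224.409 Y90.203
M5
G0 X210.230 Y25.886
M3 S646
G1 X206.633 Y34.571 F1604
G1 X197.948 Y38.168
G1 X189.263 Y34.571
G1 X185.666 Y25.886
G1 X189.263 Y17.201
G1 X197.948 Y13.604
G1 X206.633 Y17.201
G1 X210.230 Y25.886
M5
G0 X159.755 Y22.049
M3 S646
G1 X131.389 Y45.288 F1604
G1 X110.775 Y63.929
G1 X97.913 Y77.971
G1 X92.804 Y87.416
M5
G0 X160.659 Y162.967
M3 S646
G1 X152.264 Y122.153 F1604
G1 X97.840 Y155.929
M5
G0 X246.311 Y112.288
M3 S646
G1 X220.046 Y117.099 F1604
G1 X139.817 Y147.465
G1 X54.358 Y177.201
G1 X12.401 Y180.119
M5
G0 X0.000 Y0.000

1 u = 1 mm; y_m = 260.735 − y.

[1] `<path>` closed polygon, #ff8800→score S646 F1604: (224.409,90.203) → (95.627,22.431) → (143.132,11.547) → (111.576,229.441) → (265.286,109.927) → (224.409,90.203) (closed)

[2] `<circle>` circle, #ff8800→score S646 F1604: (210.230,25.886) → (206.633,34.571) → (197.948,38.168) → (189.263,34.571) → (185.666,25.886) → (189.263,17.201) → (197.948,13.604) → (206.633,17.201) → (210.230,25.886) (closed)

[3] `<path>` quadratic bezier, #ff8800→score S646 F1604: (159.755,22.049) → (131.389,45.288) → (110.775,63.929) → (97.913,77.971) → (92.804,87.416)

[4] `<path>` open polyline, #ff8800→score S646 F1604: (160.659,162.967) → (152.264,122.153) → (97.840,155.929)

[5] `<path>` cubic bezier, #ff8800→score S646 F1604: (246.311,112.288) → (220.046,117.099) → (139.817,147.465) → (54.358,177.201) → (12.401,180.119)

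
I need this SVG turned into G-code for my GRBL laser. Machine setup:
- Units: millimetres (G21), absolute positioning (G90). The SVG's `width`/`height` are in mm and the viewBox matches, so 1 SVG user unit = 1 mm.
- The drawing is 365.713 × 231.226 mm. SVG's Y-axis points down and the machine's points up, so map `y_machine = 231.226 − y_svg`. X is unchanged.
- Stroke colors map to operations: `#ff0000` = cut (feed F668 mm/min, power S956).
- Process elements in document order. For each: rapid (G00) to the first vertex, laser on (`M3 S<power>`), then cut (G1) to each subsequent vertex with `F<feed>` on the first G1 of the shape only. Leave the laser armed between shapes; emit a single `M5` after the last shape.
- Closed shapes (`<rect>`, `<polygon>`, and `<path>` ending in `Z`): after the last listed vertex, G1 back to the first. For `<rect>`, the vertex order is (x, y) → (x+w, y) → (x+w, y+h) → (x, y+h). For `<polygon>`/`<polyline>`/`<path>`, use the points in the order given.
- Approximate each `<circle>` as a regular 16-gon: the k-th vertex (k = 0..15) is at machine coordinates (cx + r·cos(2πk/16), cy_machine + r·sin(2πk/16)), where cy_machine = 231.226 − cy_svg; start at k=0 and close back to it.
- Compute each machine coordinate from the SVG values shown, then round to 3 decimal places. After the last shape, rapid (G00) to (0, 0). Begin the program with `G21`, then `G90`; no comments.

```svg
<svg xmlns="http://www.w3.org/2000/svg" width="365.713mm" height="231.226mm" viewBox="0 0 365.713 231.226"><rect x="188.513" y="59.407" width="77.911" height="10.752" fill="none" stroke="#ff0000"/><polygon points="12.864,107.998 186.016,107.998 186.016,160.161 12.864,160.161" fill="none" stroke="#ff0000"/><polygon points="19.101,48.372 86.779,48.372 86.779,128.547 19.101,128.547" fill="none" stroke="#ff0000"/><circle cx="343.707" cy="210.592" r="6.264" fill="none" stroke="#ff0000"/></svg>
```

1 u = 1 mm; y_m = 231.226 − y.

[1] `<rect>` rectangle, #ff0000→cut S956 F668: (188.513,171.819) → (266.424,171.819) → (266.424,161.067) → (188.513,161.067) → (188.513,171.819) (closed)

[2] `<polygon>` rectangle, #ff0000→cut S956 F668: (12.864,123.228) → (186.016,123.228) → (186.016,71.065) → (12.864,71.065) → (12.864,123.228) (closed)

[3] `<polygon>` rectangle, #ff0000→cut S956 F668: (19.101,182.854) → (86.779,182.854) → (86.779,102.679) → (19.101,102.679) → (19.101,182.854) (closed)

[4] `<circle>` circle, #ff0000→cut S956 F668: (349.971,20.634) → (349.494,23.031) → (348.136,25.063) → (346.104,26.421) → (343.707,26.898) → (341.310,26.421) → (339.278,25.063) → (337.920,23.031) → (337.443,20.634) → (337.920,18.237) → (339.278,16.205) → (341.310,14.847) → (343.707,14.370) → (346.104,14.847) → (348.136,16.205) → (349.494,18.237) → (349.971,20.634) (closed)

G21
G90
G00 X188.513 Y171.819
M3 S956
G1 X266.424 Y171.819 F668
G1 X266.424 Y161.067
G1 X188.513 Y161.067
G1 X188.513 Y171.819
G00 X12.864 Y123.228
M3 S956
G1 X186.016 Y123.228 F668
G1 X186.016 Y71.065
G1 X12.864 Y71.065
G1 X12.864 Y123.228
G00 X19.101 Y182.854
M3 S956
G1 X86.779 Y182.854 F668
G1 X86.779 Y102.679
G1 X19.101 Y102.679
G1 X19.101 Y182.854
G00 X349.971 Y20.634
M3 S956
G1 X349.494 Y23.031 F668
G1 X348.136 Y25.063
G1 X346.104 Y26.421
G1 X343.707 Y26.898
G1 X341.310 Y26.421
G1 X339.278 Y25.063
G1 X337.920 Y23.031
G1 X337.443 Y20.634
G1 X337.920 Y18.237
G1 X339.278 Y16.205
G1 X341.310 Y14.847
G1 X343.707 Y14.370
G1 X346.104 Y14.847
G1 X348.136 Y16.205
G1 X349.494 Y18.237
G1 X349.971 Y20.634
M5
G00 X0.000 Y0.000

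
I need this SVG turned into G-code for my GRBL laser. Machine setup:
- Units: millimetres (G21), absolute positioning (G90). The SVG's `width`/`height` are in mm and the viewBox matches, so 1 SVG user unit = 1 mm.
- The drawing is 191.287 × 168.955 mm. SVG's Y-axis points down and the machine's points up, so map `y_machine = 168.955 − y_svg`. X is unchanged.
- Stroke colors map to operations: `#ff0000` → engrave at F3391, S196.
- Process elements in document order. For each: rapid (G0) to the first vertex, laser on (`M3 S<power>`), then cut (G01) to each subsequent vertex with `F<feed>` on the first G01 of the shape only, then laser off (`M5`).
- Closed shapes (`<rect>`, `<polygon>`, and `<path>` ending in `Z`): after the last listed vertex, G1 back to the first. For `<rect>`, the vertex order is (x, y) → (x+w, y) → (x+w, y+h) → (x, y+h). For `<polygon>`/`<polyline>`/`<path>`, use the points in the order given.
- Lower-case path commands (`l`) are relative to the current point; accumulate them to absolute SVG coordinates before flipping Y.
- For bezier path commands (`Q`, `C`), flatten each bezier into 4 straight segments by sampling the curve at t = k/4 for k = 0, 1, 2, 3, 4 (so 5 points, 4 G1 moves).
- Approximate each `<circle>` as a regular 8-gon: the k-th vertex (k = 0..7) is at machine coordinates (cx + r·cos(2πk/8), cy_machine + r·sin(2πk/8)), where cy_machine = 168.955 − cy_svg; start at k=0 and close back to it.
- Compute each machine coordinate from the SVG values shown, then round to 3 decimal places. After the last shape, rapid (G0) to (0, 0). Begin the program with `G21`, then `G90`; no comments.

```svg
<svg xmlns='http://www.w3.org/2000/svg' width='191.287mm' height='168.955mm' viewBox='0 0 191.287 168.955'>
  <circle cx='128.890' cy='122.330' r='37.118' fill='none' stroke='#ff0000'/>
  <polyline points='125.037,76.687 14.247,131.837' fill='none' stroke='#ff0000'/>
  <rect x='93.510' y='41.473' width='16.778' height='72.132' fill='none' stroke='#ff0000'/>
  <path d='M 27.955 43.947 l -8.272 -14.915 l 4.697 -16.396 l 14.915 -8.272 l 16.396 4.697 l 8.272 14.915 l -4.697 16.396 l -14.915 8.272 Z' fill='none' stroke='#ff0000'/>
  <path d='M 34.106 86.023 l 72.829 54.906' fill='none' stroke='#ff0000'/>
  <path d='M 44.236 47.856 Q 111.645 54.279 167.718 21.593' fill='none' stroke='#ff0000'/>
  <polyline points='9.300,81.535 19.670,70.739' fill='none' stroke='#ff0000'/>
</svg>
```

G21
G90
G0 X166.008 Y46.625
M3 S196
G01 X155.136 Y72.871 F3391
G01 X128.890 Y83.743
G01 X102.644 Y72.871
G01 X91.772 Y46.625
G01 X102.644 Y20.379
G01 X128.890 Y9.507
G01 X155.136 Y20.379
G01 X166.008 Y46.625
M5
G0 X125.037 Y92.268
M3 S196
G01 X14.247 Y37.118 F3391
M5
G0 X93.510 Y127.482
M3 S196
G01 X110.288 Y127.482 F3391
G01 X110.288 Y55.350
G01 X93.510 Y55.350
G01 X93.510 Y127.482
M5
G0 X27.955 Y125.008
M3 S196
G01 X19.683 Y139.923 F3391
G01 X24.380 Y156.319
G01 X39.295 Y164.591
G01 X55.691 Y159.894
G01 X63.963 Y144.979
G01 X59.266 Y128.583
G01 X44.351 Y120.311
G01 X27.955 Y125.008
M5
G0 X34.106 Y82.932
M3 S196
G01 X106.935 Y28.026 F3391
M5
G0 X44.236 Y121.099
M3 S196
G01 X77.232 Y120.332 F3391
G01 X108.811 Y124.453
G01 X138.973 Y133.463
G01 X167.718 Y147.362
M5
G0 X9.300 Y87.420
M3 S196
G01 X19.670 Y98.216 F3391
M5
G0 X0.000 Y0.000

viewBox `0 0 191.287 168.955` with mm width/height → 1 unit = 1 mm. Flip: y_m = 168.955 − y_svg.

**Shape 1** — `<circle>` circle, stroke `#ff0000` → engrave (S196, F3391). Machine vertices: (166.008,46.625) → (155.136,72.871) → (128.890,83.743) → (102.644,72.871) → (91.772,46.625) → (102.644,20.379) → (128.890,9.507) → (155.136,20.379) → (166.008,46.625). Closed: final G1 returns to the first vertex.

**Shape 2** — `<polyline>` line segment, stroke `#ff0000` → engrave (S196, F3391). Machine vertices: (125.037,92.268) → (14.247,37.118). Open path.

**Shape 3** — `<rect>` rectangle, stroke `#ff0000` → engrave (S196, F3391). Machine vertices: (93.510,127.482) → (110.288,127.482) → (110.288,55.350) → (93.510,55.350) → (93.510,127.482). Closed: final G1 returns to the first vertex.

**Shape 4** — `<path>` regular polygon, stroke `#ff0000` → engrave (S196, F3391). Machine vertices: (27.955,125.008) → (19.683,139.923) → (24.380,156.319) → (39.295,164.591) → (55.691,159.894) → (63.963,144.979) → (59.266,128.583) → (44.351,120.311) → (27.955,125.008). Closed: final G1 returns to the first vertex.

**Shape 5** — `<path>` line segment, stroke `#ff0000` → engrave (S196, F3391). Machine vertices: (34.106,82.932) → (106.935,28.026). Open path.

**Shape 6** — `<path>` quadratic bezier, stroke `#ff0000` → engrave (S196, F3391). Control points (SVG): P0=(44.236,47.856), P1=(111.645,54.279), P2=(167.718,21.593); sampled at t=k/4. Machine vertices: (44.236,121.099) → (77.232,120.332) → (108.811,124.453) → (138.973,133.463) → (167.718,147.362). Open path.

**Shape 7** — `<polyline>` line segment, stroke `#ff0000` → engrave (S196, F3391). Machine vertices: (9.300,87.420) → (19.670,98.216). Open path.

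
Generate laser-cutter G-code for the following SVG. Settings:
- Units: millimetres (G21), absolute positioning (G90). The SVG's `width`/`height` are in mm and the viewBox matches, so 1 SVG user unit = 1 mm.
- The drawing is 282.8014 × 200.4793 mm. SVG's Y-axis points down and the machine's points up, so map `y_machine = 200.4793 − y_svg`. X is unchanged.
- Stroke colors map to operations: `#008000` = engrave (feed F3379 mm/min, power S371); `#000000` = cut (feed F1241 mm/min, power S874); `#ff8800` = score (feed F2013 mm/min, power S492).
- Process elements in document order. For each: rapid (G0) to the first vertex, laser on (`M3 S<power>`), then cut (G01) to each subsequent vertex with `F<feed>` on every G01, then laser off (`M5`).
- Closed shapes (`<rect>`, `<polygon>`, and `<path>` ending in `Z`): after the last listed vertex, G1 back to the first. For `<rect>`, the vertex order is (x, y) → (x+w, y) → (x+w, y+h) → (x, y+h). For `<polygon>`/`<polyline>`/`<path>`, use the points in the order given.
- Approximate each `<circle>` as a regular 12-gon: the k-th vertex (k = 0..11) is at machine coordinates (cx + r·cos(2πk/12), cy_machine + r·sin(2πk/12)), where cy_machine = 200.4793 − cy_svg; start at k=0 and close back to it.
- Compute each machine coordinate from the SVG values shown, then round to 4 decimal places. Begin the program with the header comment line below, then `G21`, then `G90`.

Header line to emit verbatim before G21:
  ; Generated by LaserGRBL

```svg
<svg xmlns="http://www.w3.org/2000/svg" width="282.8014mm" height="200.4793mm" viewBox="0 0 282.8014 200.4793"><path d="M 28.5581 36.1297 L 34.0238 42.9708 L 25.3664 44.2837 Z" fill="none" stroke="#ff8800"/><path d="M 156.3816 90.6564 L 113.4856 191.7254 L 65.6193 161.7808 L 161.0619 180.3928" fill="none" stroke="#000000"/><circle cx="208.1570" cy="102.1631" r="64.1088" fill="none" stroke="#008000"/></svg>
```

; Generated by LaserGRBL
G21
G90
G0 X28.5581 Y164.3496
M3 S492
G01 X34.0238 Y157.5085 F2013
G01 X25.3664 Y156.1956 F2013
G01 X28.5581 Y164.3496 F2013
M5
G0 X156.3816 Y109.8229
M3 S874
G01 X113.4856 Y8.7539 F1241
G01 X65.6193 Y38.6985 F1241
G01 X161.0619 Y20.0865 F1241
M5
G0 X272.2658 Y98.3162
M3 S371
G01 X263.6768 Y130.3706 F3379
G01 X240.2114 Y153.8360 F3379
G01 X208.1570 Y162.4250 F3379
G01 X176.1026 Y153.8360 F3379
G01 X152.6372 Y130.3706 F3379
G01 X144.0482 Y98.3162 F3379
G01 X152.6372 Y66.2618 F3379
G01 X176.1026 Y42.7964 F3379
G01 X208.1570 Y34.2074 F3379
G01 X240.2114 Y42.7964 F3379
G01 X263.6768 Y66.2618 F3379
G01 X272.2658 Y98.3162 F3379
M5

viewBox `0 0 282.8014 200.4793` with mm width/height → 1 unit = 1 mm. Flip: y_m = 200.4793 − y_svg.

**Shape 1** — `<path>` regular polygon, stroke `#ff8800` → score (S492, F2013). Machine vertices: (28.5581,164.3496) → (34.0238,157.5085) → (25.3664,156.1956) → (28.5581,164.3496). Closed: final G1 returns to the first vertex.

**Shape 2** — `<path>` open polyline, stroke `#000000` → cut (S874, F1241). Machine vertices: (156.3816,109.8229) → (113.4856,8.7539) → (65.6193,38.6985) → (161.0619,20.0865). Open path.

**Shape 3** — `<circle>` circle, stroke `#008000` → engrave (S371, F3379). Machine vertices: (272.2658,98.3162) → (263.6768,130.3706) → (240.2114,153.8360) → (208.1570,162.4250) → (176.1026,153.8360) → (152.6372,130.3706) → (144.0482,98.3162) → (152.6372,66.2618) → (176.1026,42.7964) → (208.1570,34.2074) → (240.2114,42.7964) → (263.6768,66.2618) → (272.2658,98.3162). Closed: final G1 returns to the first vertex.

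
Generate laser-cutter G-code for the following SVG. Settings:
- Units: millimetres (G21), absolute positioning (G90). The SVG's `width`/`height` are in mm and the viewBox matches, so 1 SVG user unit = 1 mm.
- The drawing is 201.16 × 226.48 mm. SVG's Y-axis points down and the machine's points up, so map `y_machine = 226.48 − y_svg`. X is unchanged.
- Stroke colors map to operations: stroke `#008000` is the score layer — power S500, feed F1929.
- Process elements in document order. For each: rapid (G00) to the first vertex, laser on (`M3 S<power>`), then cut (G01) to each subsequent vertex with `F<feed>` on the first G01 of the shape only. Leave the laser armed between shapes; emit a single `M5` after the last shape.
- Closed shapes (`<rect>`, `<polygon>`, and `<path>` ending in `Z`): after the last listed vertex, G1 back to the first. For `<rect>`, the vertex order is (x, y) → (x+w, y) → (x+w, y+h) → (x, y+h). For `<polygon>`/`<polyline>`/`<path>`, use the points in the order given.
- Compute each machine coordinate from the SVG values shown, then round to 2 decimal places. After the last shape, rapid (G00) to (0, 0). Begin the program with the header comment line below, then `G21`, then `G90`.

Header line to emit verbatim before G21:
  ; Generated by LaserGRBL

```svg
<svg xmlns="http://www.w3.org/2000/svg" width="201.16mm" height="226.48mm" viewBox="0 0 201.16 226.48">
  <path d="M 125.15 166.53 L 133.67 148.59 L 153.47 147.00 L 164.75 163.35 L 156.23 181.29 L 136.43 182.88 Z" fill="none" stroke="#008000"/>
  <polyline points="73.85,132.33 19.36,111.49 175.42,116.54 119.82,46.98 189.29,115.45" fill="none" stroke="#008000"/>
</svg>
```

; Generated by LaserGRBL
G21
G90
G00 X125.15 Y59.95
M3 S500
G01 X133.67 Y77.89 F1929
G01 X153.47 Y79.48
G01 X164.75 Y63.13
G01 X156.23 Y45.19
G01 X136.43 Y43.60
G01 X125.15 Y59.95
G00 X73.85 Y94.15
M3 S500
G01 X19.36 Y114.99 F1929
G01 X175.42 Y109.94
G01 X119.82 Y179.50
G01 X189.29 Y111.03
M5
G00 X0.00 Y0.00

Since the viewBox matches the mm dimensions, user units are millimetres directly. The only transform is the Y-flip y_m = 226.48 − y_svg.

Shape 1 is a regular polygon drawn with `<path>`. Its stroke #008000 means score at S500, F1929. After flipping Y the toolpath is (125.15,59.95) → (133.67,77.89) → (153.47,79.48) → (164.75,63.13) → (156.23,45.19) → (136.43,43.60) → (125.15,59.95), returning to the start.

Shape 2 is a open polyline drawn with `<polyline>`. Its stroke #008000 means score at S500, F1929. After flipping Y the toolpath is (73.85,94.15) → (19.36,114.99) → (175.42,109.94) → (119.82,179.50) → (189.29,111.03).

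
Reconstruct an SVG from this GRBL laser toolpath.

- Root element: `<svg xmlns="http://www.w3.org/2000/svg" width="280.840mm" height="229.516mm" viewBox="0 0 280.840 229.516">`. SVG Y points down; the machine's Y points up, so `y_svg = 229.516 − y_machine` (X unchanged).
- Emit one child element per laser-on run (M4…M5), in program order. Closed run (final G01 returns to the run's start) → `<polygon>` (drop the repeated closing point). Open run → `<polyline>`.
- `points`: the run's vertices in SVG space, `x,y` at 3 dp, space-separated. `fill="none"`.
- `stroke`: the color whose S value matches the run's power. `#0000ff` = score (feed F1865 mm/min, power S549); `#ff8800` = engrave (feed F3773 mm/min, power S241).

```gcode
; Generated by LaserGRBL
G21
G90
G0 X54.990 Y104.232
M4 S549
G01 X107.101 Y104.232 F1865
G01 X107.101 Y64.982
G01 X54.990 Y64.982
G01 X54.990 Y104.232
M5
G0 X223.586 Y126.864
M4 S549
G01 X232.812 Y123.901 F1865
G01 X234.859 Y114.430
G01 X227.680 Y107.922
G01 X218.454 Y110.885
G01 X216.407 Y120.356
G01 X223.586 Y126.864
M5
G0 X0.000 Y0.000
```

<svg xmlns="http://www.w3.org/2000/svg" width="280.840mm" height="229.516mm" viewBox="0 0 280.840 229.516">
  <polygon points="54.990,125.284 107.101,125.284 107.101,164.534 54.990,164.534" fill="none" stroke="#0000ff"/>
  <polygon points="223.586,102.652 232.812,105.615 234.859,115.086 227.680,121.594 218.454,118.631 216.407,109.160" fill="none" stroke="#0000ff"/>
</svg>

y_svg = 229.516 − y_m. Every run uses S549, so all elements get stroke `#0000ff` (score).

[1] closed run; points: 54.990,125.284 107.101,125.284 107.101,164.534 54.990,164.534

[2] closed run; points: 223.586,102.652 232.812,105.615 234.859,115.086 227.680,121.594 218.454,118.631 216.407,109.160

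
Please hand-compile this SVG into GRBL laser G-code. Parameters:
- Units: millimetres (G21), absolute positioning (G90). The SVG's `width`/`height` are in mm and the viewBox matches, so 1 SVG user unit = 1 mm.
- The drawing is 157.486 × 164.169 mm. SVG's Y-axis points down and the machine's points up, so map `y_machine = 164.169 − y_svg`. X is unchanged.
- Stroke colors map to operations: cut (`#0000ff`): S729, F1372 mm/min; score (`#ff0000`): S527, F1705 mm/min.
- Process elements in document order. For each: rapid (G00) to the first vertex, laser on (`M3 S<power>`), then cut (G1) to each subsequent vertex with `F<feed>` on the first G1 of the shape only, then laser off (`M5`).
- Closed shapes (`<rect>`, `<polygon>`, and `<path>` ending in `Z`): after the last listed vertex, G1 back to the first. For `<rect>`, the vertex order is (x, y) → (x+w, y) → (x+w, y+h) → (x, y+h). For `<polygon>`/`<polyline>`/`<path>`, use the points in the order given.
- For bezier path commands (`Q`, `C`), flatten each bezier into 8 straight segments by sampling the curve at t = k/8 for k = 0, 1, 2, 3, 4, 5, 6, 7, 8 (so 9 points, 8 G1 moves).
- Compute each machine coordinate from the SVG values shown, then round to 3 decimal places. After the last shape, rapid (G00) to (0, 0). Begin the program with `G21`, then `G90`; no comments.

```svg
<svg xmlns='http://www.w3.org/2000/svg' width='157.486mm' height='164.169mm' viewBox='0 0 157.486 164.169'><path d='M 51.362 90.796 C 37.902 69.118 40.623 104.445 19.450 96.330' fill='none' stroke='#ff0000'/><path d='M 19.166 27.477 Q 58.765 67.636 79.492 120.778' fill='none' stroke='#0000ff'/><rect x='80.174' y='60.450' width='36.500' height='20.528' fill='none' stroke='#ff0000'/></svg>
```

G21
G90
G00 X51.362 Y73.373
M3 S527
G1 X46.995 Y79.026 F1705
G1 X43.675 Y80.513
G1 X40.933 Y79.009
G1 X38.298 Y75.692
G1 X35.303 Y71.740
G1 X31.476 Y68.329
G1 X26.348 Y66.636
G1 X19.450 Y67.839
M5
G00 X19.166 Y136.692
M3 S729
G1 X28.771 Y126.449 F1372
G1 X37.786 Y115.801
G1 X46.211 Y104.747
G1 X54.047 Y93.287
G1 X61.293 Y81.422
G1 X67.949 Y69.151
G1 X74.015 Y56.474
G1 X79.492 Y43.391
M5
G00 X80.174 Y103.719
M3 S527
G1 X116.674 Y103.719 F1705
G1 X116.674 Y83.191
G1 X80.174 Y83.191
G1 X80.174 Y103.719
M5
G00 X0.000 Y0.000

viewBox `0 0 157.486 164.169` with mm width/height → 1 unit = 1 mm. Flip: y_m = 164.169 − y_svg.

**Shape 1** — `<path>` cubic bezier, stroke `#ff0000` → score (S527, F1705). Control points (SVG): P0=(51.362,90.796), P1=(37.902,69.118), P2=(40.623,104.445), P3=(19.450,96.330); sampled at t=k/8. Machine vertices: (51.362,73.373) → (46.995,79.026) → (43.675,80.513) → (40.933,79.009) → (38.298,75.692) → (35.303,71.740) → (31.476,68.329) → (26.348,66.636) → (19.450,67.839). Open path.

**Shape 2** — `<path>` quadratic bezier, stroke `#0000ff` → cut (S729, F1372). Control points (SVG): P0=(19.166,27.477), P1=(58.765,67.636), P2=(79.492,120.778); sampled at t=k/8. Machine vertices: (19.166,136.692) → (28.771,126.449) → (37.786,115.801) → (46.211,104.747) → (54.047,93.287) → (61.293,81.422) → (67.949,69.151) → (74.015,56.474) → (79.492,43.391). Open path.

**Shape 3** — `<rect>` rectangle, stroke `#ff0000` → score (S527, F1705). Machine vertices: (80.174,103.719) → (116.674,103.719) → (116.674,83.191) → (80.174,83.191) → (80.174,103.719). Closed: final G1 returns to the first vertex.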